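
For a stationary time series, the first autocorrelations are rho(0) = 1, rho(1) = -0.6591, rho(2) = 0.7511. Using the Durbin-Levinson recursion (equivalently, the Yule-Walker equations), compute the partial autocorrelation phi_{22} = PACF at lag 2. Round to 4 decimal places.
\phi_{22} = 0.5599

The PACF at lag k is phi_{kk}, the last component of the solution
to the Yule-Walker system G_k phi = r_k where
  (G_k)_{ij} = rho(|i - j|), (r_k)_i = rho(i), i,j = 1..k.
Equivalently, Durbin-Levinson gives phi_{kk} iteratively:
  phi_{11} = rho(1)
  phi_{kk} = [rho(k) - sum_{j=1..k-1} phi_{k-1,j} rho(k-j)]
            / [1 - sum_{j=1..k-1} phi_{k-1,j} rho(j)],
  phi_{k,j} = phi_{k-1,j} - phi_{kk} phi_{k-1,k-j},  j = 1..k-1.
Step k = 1:
  phi_11 = rho(1) = -0.6591.
Step k = 2:
  phi_22 = [rho(2) - phi_11 rho(1)] / [1 - phi_11 rho(1)] = [0.7511 - (-0.6591)(-0.6591)] / [1 - (-0.6591)(-0.6591)]
         = 0.31668719 / 0.56558719 = 0.5599.
Therefore phi_{22} = 0.5599.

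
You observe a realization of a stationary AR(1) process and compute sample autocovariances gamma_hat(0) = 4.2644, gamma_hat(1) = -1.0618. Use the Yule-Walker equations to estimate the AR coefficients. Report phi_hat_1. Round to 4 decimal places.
\hat\phi_{1} = -0.2490

The Yule-Walker equations for an AR(p) process read, in matrix form,
  Gamma_p phi = r_p,   with   (Gamma_p)_{ij} = gamma(|i - j|),
                       (r_p)_i = gamma(i),   i,j = 1..p.
Substitute the sample gammas (Toeplitz matrix and right-hand side of size 1):
  Gamma_p = [[4.2644]]
  r_p     = [-1.0618]
With p = 1 this is the single equation gamma(0) phi_1 = gamma(1):
  phi_hat_1 = gamma(1) / gamma(0) = -1.0618 / 4.2644 = -0.2490.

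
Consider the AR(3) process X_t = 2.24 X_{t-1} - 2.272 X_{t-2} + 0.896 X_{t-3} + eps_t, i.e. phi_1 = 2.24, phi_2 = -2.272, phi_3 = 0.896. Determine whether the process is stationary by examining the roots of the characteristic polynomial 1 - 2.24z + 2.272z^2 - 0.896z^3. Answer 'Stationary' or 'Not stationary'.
\text{Not stationary}

The AR(p) characteristic polynomial is P(z) = 1 - 2.24z + 2.272z^2 - 0.896z^3.
Stationarity requires all roots to lie outside the unit circle, i.e. |z| > 1 for every root.
Degree 3: look for a simple real root z0 first, then factor out (1 - z/z0) and solve the remaining quadratic.
Testing z0 = 1.25: P(1.25) = 1 + (-2.24)(1.25) + (2.272)(1.25)^2 + (-0.896)(1.25)^3
  = 1 + (-2.8) + (3.55) + (-1.75) = 0.  So z_0 = 1.25 is a root, |z_0| = 1.25.
Divide out the factor (1 - 0.8 z) = (1 - z/z0) (since 1/z0 = 0.8):
  P(z) = (1 - 0.8 z)(1 + (-1.44) z + (1.12) z^2)
  [check: z-coef -1.44 - (0.8) = -2.24; z^2-coef 1.12 - (0.8)(-1.44) = 2.272; z^3-coef -(0.8)(1.12) = -0.896.]
Remaining roots from the quadratic factor 1 + (-1.44) z + (1.12) z^2:
  Set 1 + (-1.44) z + (1.12) z^2 = 0, i.e. a z^2 + b z + c = 0 with a = 1.12, b = -1.44, c = 1.
  Discriminant D = b^2 - 4ac = (-1.44)^2 - 4*(1.12)*1 = 2.0736 - (4.48) = -2.4064.
  D < 0, so the roots are the complex-conjugate pair z = (-b +/- i sqrt(-D)) / (2a) = 0.6429 +/- 0.6925i.
  For a conjugate pair |z|^2 = z * conj(z) = (product of roots) = c/a = 1/(1.12) = 0.892857, so |z| = sqrt(0.892857) = 0.9449 for both roots.
Moduli of all roots: 1.2500, 0.9449, 0.9449.
All moduli strictly greater than 1? No.
Verdict: Not stationary.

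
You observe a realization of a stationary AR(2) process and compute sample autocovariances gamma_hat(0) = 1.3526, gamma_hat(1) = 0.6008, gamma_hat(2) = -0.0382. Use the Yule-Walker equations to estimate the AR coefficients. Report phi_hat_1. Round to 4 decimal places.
\hat\phi_{1} = 0.5690

The Yule-Walker equations for an AR(p) process read, in matrix form,
  Gamma_p phi = r_p,   with   (Gamma_p)_{ij} = gamma(|i - j|),
                       (r_p)_i = gamma(i),   i,j = 1..p.
Substitute the sample gammas (Toeplitz matrix and right-hand side of size 2):
  Gamma_p = [[1.3526, 0.6008], [0.6008, 1.3526]]
  r_p     = [0.6008, -0.0382]
Written out:
  1.3526 phi_1 + 0.6008 phi_2 = 0.6008
  0.6008 phi_1 + 1.3526 phi_2 = -0.0382
Solve by Cramer's rule:
  det = gamma(0)^2 - gamma(1)^2 = (1.3526)^2 - (0.6008)^2 = 1.82952676 - 0.36096064 = 1.46856612
  phi_hat_1 = [gamma(1) gamma(0) - gamma(1) gamma(2)] / det = [(0.6008)(1.3526) - (0.6008)(-0.0382)] / 1.46856612 = 0.83559264 / 1.46856612 = 0.569
  phi_hat_2 = [gamma(0) gamma(2) - gamma(1)^2] / det = [(1.3526)(-0.0382) - (0.6008)^2] / 1.46856612 = -0.41262996 / 1.46856612 = -0.281
So phi_hat = [0.5690, -0.2810].
Therefore phi_hat_1 = 0.5690.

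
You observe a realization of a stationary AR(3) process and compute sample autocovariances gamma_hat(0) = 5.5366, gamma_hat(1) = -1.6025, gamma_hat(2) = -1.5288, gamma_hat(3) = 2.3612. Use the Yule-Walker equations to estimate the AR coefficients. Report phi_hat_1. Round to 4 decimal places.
\hat\phi_{1} = -0.3010

The Yule-Walker equations for an AR(p) process read, in matrix form,
  Gamma_p phi = r_p,   with   (Gamma_p)_{ij} = gamma(|i - j|),
                       (r_p)_i = gamma(i),   i,j = 1..p.
Substitute the sample gammas (Toeplitz matrix and right-hand side of size 3):
  Gamma_p = [[5.5366, -1.6025, -1.5288], [-1.6025, 5.5366, -1.6025], [-1.5288, -1.6025, 5.5366]]
  r_p     = [-1.6025, -1.5288, 2.3612]
Written out (R1..R3):
  (R1) 5.5366 phi_1 - 1.6025 phi_2 - 1.5288 phi_3 = -1.6025
  (R2) -1.6025 phi_1 + 5.5366 phi_2 - 1.6025 phi_3 = -1.5288
  (R3) -1.5288 phi_1 - 1.6025 phi_2 + 5.5366 phi_3 = 2.3612
Gaussian elimination:
  R2 <- R2 - (-1.6025/5.5366) R1 = R2 - (-0.289438) R1:  5.072776 phi_2 - 2.044992 phi_3 = -1.992624
  R3 <- R3 - (-1.5288/5.5366) R1 = R3 - (-0.276126) R1:  -2.044992 phi_2 + 5.114458 phi_3 = 1.918708
  R3 <- R3 - (-2.044992/5.072776) R2 = R3 - (-0.403131) R2:  4.290059 phi_3 = 1.11542
Back-substitution:
  phi_hat_3 = 1.11542 / 4.290059 = 0.260001
  phi_hat_2 = (-1.992624 - (-2.044992)(0.260001)) / 5.072776 = -0.287993
  phi_hat_1 = (-1.6025 - (-1.6025)(-0.287993) - (-1.5288)(0.260001)) / 5.5366 = -0.301
So phi_hat = [-0.3010, -0.2880, 0.2600].
Therefore phi_hat_1 = -0.3010.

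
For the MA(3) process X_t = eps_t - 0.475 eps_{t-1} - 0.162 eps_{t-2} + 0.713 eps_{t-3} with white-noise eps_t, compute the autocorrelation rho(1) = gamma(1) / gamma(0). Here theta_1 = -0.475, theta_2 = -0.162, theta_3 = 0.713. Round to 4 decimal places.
\rho(1) = -0.2918

For an MA(q) process with theta_0 = 1, the autocovariance is
  gamma(k) = sigma^2 * sum_{i=0..q-k} theta_i * theta_{i+k},
and rho(k) = gamma(k) / gamma(0). Sigma^2 cancels.
  numerator   = (1)*(-0.475) + (-0.475)*(-0.162) + (-0.162)*(0.713) = -0.513556.
  denominator = (1)^2 + (-0.475)^2 + (-0.162)^2 + (0.713)^2 = 1.760238.
  rho(1) = -0.513556 / 1.760238 = -0.2918.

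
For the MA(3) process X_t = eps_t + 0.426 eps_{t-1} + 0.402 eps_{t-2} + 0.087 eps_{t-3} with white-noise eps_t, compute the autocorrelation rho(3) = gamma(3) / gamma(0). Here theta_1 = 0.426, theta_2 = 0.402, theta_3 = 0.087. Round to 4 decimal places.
\rho(3) = 0.0644

For an MA(q) process with theta_0 = 1, the autocovariance is
  gamma(k) = sigma^2 * sum_{i=0..q-k} theta_i * theta_{i+k},
and rho(k) = gamma(k) / gamma(0). Sigma^2 cancels.
  numerator   = (1)*(0.087) = 0.087.
  denominator = (1)^2 + (0.426)^2 + (0.402)^2 + (0.087)^2 = 1.350649.
  rho(3) = 0.087 / 1.350649 = 0.0644.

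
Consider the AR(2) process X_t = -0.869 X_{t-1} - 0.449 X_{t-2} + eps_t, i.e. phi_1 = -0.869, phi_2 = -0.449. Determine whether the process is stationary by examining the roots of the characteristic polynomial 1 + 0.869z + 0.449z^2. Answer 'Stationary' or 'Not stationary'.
\text{Stationary}

The AR(p) characteristic polynomial is P(z) = 1 + 0.869z + 0.449z^2.
Stationarity requires all roots to lie outside the unit circle, i.e. |z| > 1 for every root.
Set 1 + (0.869) z + (0.449) z^2 = 0, i.e. a z^2 + b z + c = 0 with a = 0.449, b = 0.869, c = 1.
Discriminant D = b^2 - 4ac = (0.869)^2 - 4*(0.449)*1 = 0.755161 - (1.796) = -1.040839.
D < 0, so the roots are the complex-conjugate pair z = (-b +/- i sqrt(-D)) / (2a) = -0.9677 +/- 1.1361i.
For a conjugate pair |z|^2 = z * conj(z) = (product of roots) = c/a = 1/(0.449) = 2.227171, so |z| = sqrt(2.227171) = 1.4924 for both roots.
Moduli of all roots: 1.4924, 1.4924.
All moduli strictly greater than 1? Yes.
Verdict: Stationary.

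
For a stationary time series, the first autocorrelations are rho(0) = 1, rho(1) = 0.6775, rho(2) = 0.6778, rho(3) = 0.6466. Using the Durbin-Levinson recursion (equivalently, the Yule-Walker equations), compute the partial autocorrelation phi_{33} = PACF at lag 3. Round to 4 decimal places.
\phi_{33} = 0.2190

The PACF at lag k is phi_{kk}, the last component of the solution
to the Yule-Walker system G_k phi = r_k where
  (G_k)_{ij} = rho(|i - j|), (r_k)_i = rho(i), i,j = 1..k.
Equivalently, Durbin-Levinson gives phi_{kk} iteratively:
  phi_{11} = rho(1)
  phi_{kk} = [rho(k) - sum_{j=1..k-1} phi_{k-1,j} rho(k-j)]
            / [1 - sum_{j=1..k-1} phi_{k-1,j} rho(j)],
  phi_{k,j} = phi_{k-1,j} - phi_{kk} phi_{k-1,k-j},  j = 1..k-1.
Step k = 1:
  phi_11 = rho(1) = 0.6775.
Step k = 2:
  phi_22 = [rho(2) - phi_11 rho(1)] / [1 - phi_11 rho(1)] = [0.6778 - (0.6775)(0.6775)] / [1 - (0.6775)(0.6775)]
         = 0.21879375 / 0.54099375 = 0.404429.
  Update: phi_21 = phi_11 - phi_22 phi_11 = 0.6775 - (0.404429)(0.6775) = 0.403499.
Step k = 3:
  phi_33 = [rho(3) - phi_21 rho(2) - phi_22 rho(1)] / [1 - phi_21 rho(1) - phi_22 rho(2)]
    numerator   = 0.6466 - (0.403499)(0.6778) - (0.404429)(0.6775) = 0.09910742
    denominator = 1 - (0.403499)(0.6775) - (0.404429)(0.6778) = 0.45250714
  phi_33 = 0.09910742 / 0.45250714 = 0.219.
Therefore phi_{33} = 0.2190.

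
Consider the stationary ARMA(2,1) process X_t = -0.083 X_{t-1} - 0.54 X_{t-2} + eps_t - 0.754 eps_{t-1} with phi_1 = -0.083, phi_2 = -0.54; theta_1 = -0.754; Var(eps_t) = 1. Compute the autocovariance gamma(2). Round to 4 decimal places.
\gamma(2) = -1.2102

Multiply the model equation by X_{t-k} and take expectations. With theta_0 = psi_0 = 1 and psi_j the MA(infinity) weights, this gives
  gamma(k) - sum_i phi_i gamma(k-i) = c_k,
  c_k = sigma^2 * sum_{j=k..q} theta_j psi_{j-k}   (c_k = 0 for k > q),
using gamma(-m) = gamma(m).
psi-weights needed (psi_j = theta_j + sum_i phi_i psi_{j-i}):
  psi_1 = theta_1 + phi_1 = -0.754 + (-0.083) = -0.837
Right-hand sides:
  c_0 = sigma^2 (1 + theta_1 psi_1) = 1 * (1 + (-0.754)(-0.837)) = 1 * 1.631098 = 1.631098
  c_1 = sigma^2 theta_1 = 1 * (-0.754) = -0.754
  c_2 = 0
Equations for k = 0, 1, 2 (AR order 2, c_2 = 0):
  (E0) gamma(0) = phi_1 gamma(1) + phi_2 gamma(2) + c_0
  (E1) gamma(1) = phi_1 gamma(0) + phi_2 gamma(1) + c_1
  (E2) gamma(2) = phi_1 gamma(1) + phi_2 gamma(0)
From (E1): gamma(1) = A gamma(0) + B with
  A = phi_1 / (1 - phi_2) = -0.083 / 1.54 = -0.053896,   B = c_1 / (1 - phi_2) = -0.754 / 1.54 = -0.48961.
Insert (E2) into (E0): gamma(0) (1 - phi_2^2) = phi_1 (1 + phi_2) gamma(1) + c_0.
  phi_1 (1 + phi_2) = (-0.083)(0.46) = -0.03818,   1 - phi_2^2 = 0.7084.
Replace gamma(1) by A gamma(0) + B and collect gamma(0):
  gamma(0) [0.7084 - (-0.03818)(-0.053896)] = (-0.03818)(-0.48961) + 1.631098
  gamma(0) * 0.706342 = 1.649791
  gamma(0) = 1.649791 / 0.706342 = 2.335683.
  gamma(1) = A gamma(0) + B = (-0.053896)(2.335683) + (-0.48961) = -0.615495.
  gamma(2) = phi_1 gamma(1) + phi_2 gamma(0) = (-0.083)(-0.615495) + (-0.54)(2.335683) = -1.210183.
Therefore gamma(2) = -1.2102 (to 4 decimal places).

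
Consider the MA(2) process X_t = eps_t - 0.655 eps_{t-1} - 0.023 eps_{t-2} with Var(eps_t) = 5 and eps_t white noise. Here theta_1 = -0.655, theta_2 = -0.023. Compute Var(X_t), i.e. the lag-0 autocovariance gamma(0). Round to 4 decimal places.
\gamma(0) = 7.1478

For an MA(q) process X_t = eps_t + sum_i theta_i eps_{t-i} with
Var(eps_t) = sigma^2, the variance is
  gamma(0) = sigma^2 * (1 + sum_i theta_i^2).
  sum_i theta_i^2 = (-0.655)^2 + (-0.023)^2 = 0.429025 + 0.000529 = 0.429554.
  gamma(0) = 5 * (1 + 0.429554) = 5 * 1.429554 = 7.14777, which rounds to 7.1478.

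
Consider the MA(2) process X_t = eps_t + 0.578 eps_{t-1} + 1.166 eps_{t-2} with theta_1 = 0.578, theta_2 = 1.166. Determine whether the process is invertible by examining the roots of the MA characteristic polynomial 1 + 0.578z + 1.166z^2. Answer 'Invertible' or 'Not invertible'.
\text{Not invertible}

The MA(q) characteristic polynomial is P(z) = 1 + 0.578z + 1.166z^2.
Invertibility requires all roots to lie outside the unit circle, i.e. |z| > 1 for every root.
Set 1 + (0.578) z + (1.166) z^2 = 0, i.e. a z^2 + b z + c = 0 with a = 1.166, b = 0.578, c = 1.
Discriminant D = b^2 - 4ac = (0.578)^2 - 4*(1.166)*1 = 0.334084 - (4.664) = -4.329916.
D < 0, so the roots are the complex-conjugate pair z = (-b +/- i sqrt(-D)) / (2a) = -0.2479 +/- 0.8923i.
For a conjugate pair |z|^2 = z * conj(z) = (product of roots) = c/a = 1/(1.166) = 0.857633, so |z| = sqrt(0.857633) = 0.9261 for both roots.
Moduli of all roots: 0.9261, 0.9261.
All moduli strictly greater than 1? No.
Verdict: Not invertible.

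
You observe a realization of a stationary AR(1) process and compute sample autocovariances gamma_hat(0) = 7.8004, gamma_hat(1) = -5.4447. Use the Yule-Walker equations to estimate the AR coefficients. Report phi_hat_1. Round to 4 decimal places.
\hat\phi_{1} = -0.6980

The Yule-Walker equations for an AR(p) process read, in matrix form,
  Gamma_p phi = r_p,   with   (Gamma_p)_{ij} = gamma(|i - j|),
                       (r_p)_i = gamma(i),   i,j = 1..p.
Substitute the sample gammas (Toeplitz matrix and right-hand side of size 1):
  Gamma_p = [[7.8004]]
  r_p     = [-5.4447]
With p = 1 this is the single equation gamma(0) phi_1 = gamma(1):
  phi_hat_1 = gamma(1) / gamma(0) = -5.4447 / 7.8004 = -0.6980.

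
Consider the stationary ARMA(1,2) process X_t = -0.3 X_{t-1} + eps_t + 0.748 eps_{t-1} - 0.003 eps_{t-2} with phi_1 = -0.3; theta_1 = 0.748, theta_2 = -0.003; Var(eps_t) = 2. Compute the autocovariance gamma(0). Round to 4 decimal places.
\gamma(0) = 2.4429

Multiply the model equation by X_{t-k} and take expectations. With theta_0 = psi_0 = 1 and psi_j the MA(infinity) weights, this gives
  gamma(k) - sum_i phi_i gamma(k-i) = c_k,
  c_k = sigma^2 * sum_{j=k..q} theta_j psi_{j-k}   (c_k = 0 for k > q),
using gamma(-m) = gamma(m).
psi-weights needed (psi_j = theta_j + sum_i phi_i psi_{j-i}):
  psi_1 = theta_1 + phi_1 = 0.748 + (-0.3) = 0.448
  psi_2 = theta_2 + phi_1 psi_1 = -0.003 + (-0.3)(0.448) = -0.1374
Right-hand sides:
  c_0 = sigma^2 (1 + theta_1 psi_1 + theta_2 psi_2) = 2 * (1 + (0.748)(0.448) + (-0.003)(-0.1374)) = 2 * 1.335516 = 2.671032
  c_1 = sigma^2 (theta_1 + theta_2 psi_1) = 2 * (0.748 + (-0.003)(0.448)) = 1.493312
  c_2 = sigma^2 theta_2 = 2 * (-0.003) = -0.006
Equations for k = 0 and k = 1 (AR order 1):
  gamma(0) = phi_1 gamma(1) + c_0
  gamma(1) = phi_1 gamma(0) + c_1
Substituting the second into the first: gamma(0) (1 - phi_1^2) = c_0 + phi_1 c_1, so
  gamma(0) = (c_0 + phi_1 c_1) / (1 - phi_1^2) = (2.671032 + (-0.3)(1.493312)) / (1 - (-0.3)^2) = 2.223039 / 0.91 = 2.4429.
Therefore gamma(0) = 2.4429 (to 4 decimal places).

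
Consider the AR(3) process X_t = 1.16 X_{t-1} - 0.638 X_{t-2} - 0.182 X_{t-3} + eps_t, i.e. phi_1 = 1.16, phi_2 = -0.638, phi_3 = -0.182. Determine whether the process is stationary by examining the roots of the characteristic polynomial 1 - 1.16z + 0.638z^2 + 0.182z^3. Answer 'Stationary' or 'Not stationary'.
\text{Stationary}

The AR(p) characteristic polynomial is P(z) = 1 - 1.16z + 0.638z^2 + 0.182z^3.
Stationarity requires all roots to lie outside the unit circle, i.e. |z| > 1 for every root.
Degree 3: look for a simple real root z0 first, then factor out (1 - z/z0) and solve the remaining quadratic.
Testing z0 = -5: P(-5) = 1 + (-1.16)(-5) + (0.638)(-5)^2 + (0.182)(-5)^3
  = 1 + (5.8) + (15.95) + (-22.75) = 0.  So z_0 = -5 is a root, |z_0| = 5.
Divide out the factor (1 + 0.2 z) = (1 - z/z0) (since 1/z0 = -0.2):
  P(z) = (1 + 0.2 z)(1 + (-1.36) z + (0.91) z^2)
  [check: z-coef -1.36 - (-0.2) = -1.16; z^2-coef 0.91 - (-0.2)(-1.36) = 0.638; z^3-coef -(-0.2)(0.91) = 0.182.]
Remaining roots from the quadratic factor 1 + (-1.36) z + (0.91) z^2:
  Set 1 + (-1.36) z + (0.91) z^2 = 0, i.e. a z^2 + b z + c = 0 with a = 0.91, b = -1.36, c = 1.
  Discriminant D = b^2 - 4ac = (-1.36)^2 - 4*(0.91)*1 = 1.8496 - (3.64) = -1.7904.
  D < 0, so the roots are the complex-conjugate pair z = (-b +/- i sqrt(-D)) / (2a) = 0.7473 +/- 0.7352i.
  For a conjugate pair |z|^2 = z * conj(z) = (product of roots) = c/a = 1/(0.91) = 1.098901, so |z| = sqrt(1.098901) = 1.0483 for both roots.
Moduli of all roots: 5.0000, 1.0483, 1.0483.
All moduli strictly greater than 1? Yes.
Verdict: Stationary.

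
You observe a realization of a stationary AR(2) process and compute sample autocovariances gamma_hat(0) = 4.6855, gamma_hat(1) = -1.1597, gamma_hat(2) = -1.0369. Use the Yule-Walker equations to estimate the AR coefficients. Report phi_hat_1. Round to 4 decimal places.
\hat\phi_{1} = -0.3220

The Yule-Walker equations for an AR(p) process read, in matrix form,
  Gamma_p phi = r_p,   with   (Gamma_p)_{ij} = gamma(|i - j|),
                       (r_p)_i = gamma(i),   i,j = 1..p.
Substitute the sample gammas (Toeplitz matrix and right-hand side of size 2):
  Gamma_p = [[4.6855, -1.1597], [-1.1597, 4.6855]]
  r_p     = [-1.1597, -1.0369]
Written out:
  4.6855 phi_1 - 1.1597 phi_2 = -1.1597
  -1.1597 phi_1 + 4.6855 phi_2 = -1.0369
Solve by Cramer's rule:
  det = gamma(0)^2 - gamma(1)^2 = (4.6855)^2 - (-1.1597)^2 = 21.95391025 - 1.34490409 = 20.60900616
  phi_hat_1 = [gamma(1) gamma(0) - gamma(1) gamma(2)] / det = [(-1.1597)(4.6855) - (-1.1597)(-1.0369)] / 20.60900616 = -6.63626728 / 20.60900616 = -0.322
  phi_hat_2 = [gamma(0) gamma(2) - gamma(1)^2] / det = [(4.6855)(-1.0369) - (-1.1597)^2] / 20.60900616 = -6.20329904 / 20.60900616 = -0.301
So phi_hat = [-0.3220, -0.3010].
Therefore phi_hat_1 = -0.3220.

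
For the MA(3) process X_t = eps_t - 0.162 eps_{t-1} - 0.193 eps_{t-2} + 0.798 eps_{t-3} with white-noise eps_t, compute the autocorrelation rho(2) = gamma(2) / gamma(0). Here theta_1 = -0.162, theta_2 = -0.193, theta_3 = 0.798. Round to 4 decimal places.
\rho(2) = -0.1895

For an MA(q) process with theta_0 = 1, the autocovariance is
  gamma(k) = sigma^2 * sum_{i=0..q-k} theta_i * theta_{i+k},
and rho(k) = gamma(k) / gamma(0). Sigma^2 cancels.
  numerator   = (1)*(-0.193) + (-0.162)*(0.798) = -0.322276.
  denominator = (1)^2 + (-0.162)^2 + (-0.193)^2 + (0.798)^2 = 1.700297.
  rho(2) = -0.322276 / 1.700297 = -0.1895.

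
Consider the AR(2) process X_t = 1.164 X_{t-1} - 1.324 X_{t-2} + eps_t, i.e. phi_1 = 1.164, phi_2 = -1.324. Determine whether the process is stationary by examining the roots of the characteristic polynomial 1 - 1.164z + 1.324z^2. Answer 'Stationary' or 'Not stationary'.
\text{Not stationary}

The AR(p) characteristic polynomial is P(z) = 1 - 1.164z + 1.324z^2.
Stationarity requires all roots to lie outside the unit circle, i.e. |z| > 1 for every root.
Set 1 + (-1.164) z + (1.324) z^2 = 0, i.e. a z^2 + b z + c = 0 with a = 1.324, b = -1.164, c = 1.
Discriminant D = b^2 - 4ac = (-1.164)^2 - 4*(1.324)*1 = 1.354896 - (5.296) = -3.941104.
D < 0, so the roots are the complex-conjugate pair z = (-b +/- i sqrt(-D)) / (2a) = 0.4396 +/- 0.7497i.
For a conjugate pair |z|^2 = z * conj(z) = (product of roots) = c/a = 1/(1.324) = 0.755287, so |z| = sqrt(0.755287) = 0.8691 for both roots.
Moduli of all roots: 0.8691, 0.8691.
All moduli strictly greater than 1? No.
Verdict: Not stationary.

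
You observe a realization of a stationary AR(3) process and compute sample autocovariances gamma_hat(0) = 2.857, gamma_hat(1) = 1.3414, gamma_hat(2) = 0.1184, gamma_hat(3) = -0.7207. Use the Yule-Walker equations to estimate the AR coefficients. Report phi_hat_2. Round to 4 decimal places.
\hat\phi_{2} = -0.0980

The Yule-Walker equations for an AR(p) process read, in matrix form,
  Gamma_p phi = r_p,   with   (Gamma_p)_{ij} = gamma(|i - j|),
                       (r_p)_i = gamma(i),   i,j = 1..p.
Substitute the sample gammas (Toeplitz matrix and right-hand side of size 3):
  Gamma_p = [[2.857, 1.3414, 0.1184], [1.3414, 2.857, 1.3414], [0.1184, 1.3414, 2.857]]
  r_p     = [1.3414, 0.1184, -0.7207]
Written out (R1..R3):
  (R1) 2.857 phi_1 + 1.3414 phi_2 + 0.1184 phi_3 = 1.3414
  (R2) 1.3414 phi_1 + 2.857 phi_2 + 1.3414 phi_3 = 0.1184
  (R3) 0.1184 phi_1 + 1.3414 phi_2 + 2.857 phi_3 = -0.7207
Gaussian elimination:
  R2 <- R2 - (1.3414/2.857) R1 = R2 - (0.469513) R1:  2.227195 phi_2 + 1.28581 phi_3 = -0.511405
  R3 <- R3 - (0.1184/2.857) R1 = R3 - (0.041442) R1:  1.28581 phi_2 + 2.852093 phi_3 = -0.77629
  R3 <- R3 - (1.28581/2.227195) R2 = R3 - (0.577323) R2:  2.109766 phi_3 = -0.481045
Back-substitution:
  phi_hat_3 = -0.481045 / 2.109766 = -0.228008
  phi_hat_2 = (-0.511405 - (1.28581)(-0.228008)) / 2.227195 = -0.097984
  phi_hat_1 = (1.3414 - (1.3414)(-0.097984) - (0.1184)(-0.228008)) / 2.857 = 0.524968
So phi_hat = [0.5250, -0.0980, -0.2280].
Therefore phi_hat_2 = -0.0980.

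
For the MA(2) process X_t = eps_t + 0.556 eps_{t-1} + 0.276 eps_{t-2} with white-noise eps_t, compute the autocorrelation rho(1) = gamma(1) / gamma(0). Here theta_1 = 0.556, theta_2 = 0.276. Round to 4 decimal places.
\rho(1) = 0.5121

For an MA(q) process with theta_0 = 1, the autocovariance is
  gamma(k) = sigma^2 * sum_{i=0..q-k} theta_i * theta_{i+k},
and rho(k) = gamma(k) / gamma(0). Sigma^2 cancels.
  numerator   = (1)*(0.556) + (0.556)*(0.276) = 0.709456.
  denominator = (1)^2 + (0.556)^2 + (0.276)^2 = 1.385312.
  rho(1) = 0.709456 / 1.385312 = 0.5121.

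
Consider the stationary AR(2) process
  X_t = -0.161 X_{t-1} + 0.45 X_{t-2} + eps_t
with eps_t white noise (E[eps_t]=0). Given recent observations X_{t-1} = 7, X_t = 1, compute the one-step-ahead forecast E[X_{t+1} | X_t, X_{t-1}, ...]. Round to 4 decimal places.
E[X_{t+1} \mid \mathcal F_t] = 2.9890

For an AR(p) model X_t = c + sum_i phi_i X_{t-i} + eps_t, the
one-step-ahead conditional mean is
  E[X_{t+1} | X_t, ...] = c + sum_i phi_i X_{t+1-i}.
Substitute known values:
  E[X_{t+1} | ...] = (-0.161) * (1) + (0.45) * (7)
                   = 2.9890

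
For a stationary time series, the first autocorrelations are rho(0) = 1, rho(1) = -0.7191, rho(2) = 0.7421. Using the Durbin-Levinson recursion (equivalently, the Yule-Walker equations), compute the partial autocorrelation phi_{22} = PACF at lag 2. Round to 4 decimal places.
\phi_{22} = 0.4659

The PACF at lag k is phi_{kk}, the last component of the solution
to the Yule-Walker system G_k phi = r_k where
  (G_k)_{ij} = rho(|i - j|), (r_k)_i = rho(i), i,j = 1..k.
Equivalently, Durbin-Levinson gives phi_{kk} iteratively:
  phi_{11} = rho(1)
  phi_{kk} = [rho(k) - sum_{j=1..k-1} phi_{k-1,j} rho(k-j)]
            / [1 - sum_{j=1..k-1} phi_{k-1,j} rho(j)],
  phi_{k,j} = phi_{k-1,j} - phi_{kk} phi_{k-1,k-j},  j = 1..k-1.
Step k = 1:
  phi_11 = rho(1) = -0.7191.
Step k = 2:
  phi_22 = [rho(2) - phi_11 rho(1)] / [1 - phi_11 rho(1)] = [0.7421 - (-0.7191)(-0.7191)] / [1 - (-0.7191)(-0.7191)]
         = 0.22499519 / 0.48289519 = 0.4659.
Therefore phi_{22} = 0.4659.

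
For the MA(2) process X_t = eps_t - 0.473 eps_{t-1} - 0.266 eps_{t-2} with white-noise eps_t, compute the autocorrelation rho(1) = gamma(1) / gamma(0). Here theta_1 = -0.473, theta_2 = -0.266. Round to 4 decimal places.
\rho(1) = -0.2682

For an MA(q) process with theta_0 = 1, the autocovariance is
  gamma(k) = sigma^2 * sum_{i=0..q-k} theta_i * theta_{i+k},
and rho(k) = gamma(k) / gamma(0). Sigma^2 cancels.
  numerator   = (1)*(-0.473) + (-0.473)*(-0.266) = -0.347182.
  denominator = (1)^2 + (-0.473)^2 + (-0.266)^2 = 1.294485.
  rho(1) = -0.347182 / 1.294485 = -0.2682.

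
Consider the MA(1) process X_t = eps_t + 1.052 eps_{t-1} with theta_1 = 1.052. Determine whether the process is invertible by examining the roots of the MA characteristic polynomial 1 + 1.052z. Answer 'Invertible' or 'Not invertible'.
\text{Not invertible}

The MA(q) characteristic polynomial is P(z) = 1 + 1.052z.
Invertibility requires all roots to lie outside the unit circle, i.e. |z| > 1 for every root.
This is linear in z: 1 + (1.052) z = 0  =>  z = -1/(1.052) = -0.95057,  |z| = 0.95057.
Moduli of all roots: 0.9506.
All moduli strictly greater than 1? No.
Verdict: Not invertible.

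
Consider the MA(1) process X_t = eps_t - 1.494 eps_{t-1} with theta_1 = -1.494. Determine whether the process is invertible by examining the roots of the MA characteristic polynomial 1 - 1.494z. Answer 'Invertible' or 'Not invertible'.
\text{Not invertible}

The MA(q) characteristic polynomial is P(z) = 1 - 1.494z.
Invertibility requires all roots to lie outside the unit circle, i.e. |z| > 1 for every root.
This is linear in z: 1 + (-1.494) z = 0  =>  z = -1/(-1.494) = 0.669344,  |z| = 0.669344.
Moduli of all roots: 0.6693.
All moduli strictly greater than 1? No.
Verdict: Not invertible.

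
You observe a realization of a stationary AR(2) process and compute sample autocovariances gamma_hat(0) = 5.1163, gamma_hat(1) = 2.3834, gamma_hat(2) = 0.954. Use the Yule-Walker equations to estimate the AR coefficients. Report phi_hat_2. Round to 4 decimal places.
\hat\phi_{2} = -0.0390

The Yule-Walker equations for an AR(p) process read, in matrix form,
  Gamma_p phi = r_p,   with   (Gamma_p)_{ij} = gamma(|i - j|),
                       (r_p)_i = gamma(i),   i,j = 1..p.
Substitute the sample gammas (Toeplitz matrix and right-hand side of size 2):
  Gamma_p = [[5.1163, 2.3834], [2.3834, 5.1163]]
  r_p     = [2.3834, 0.954]
Written out:
  5.1163 phi_1 + 2.3834 phi_2 = 2.3834
  2.3834 phi_1 + 5.1163 phi_2 = 0.954
Solve by Cramer's rule:
  det = gamma(0)^2 - gamma(1)^2 = (5.1163)^2 - (2.3834)^2 = 26.17652569 - 5.68059556 = 20.49593013
  phi_hat_1 = [gamma(1) gamma(0) - gamma(1) gamma(2)] / det = [(2.3834)(5.1163) - (2.3834)(0.954)] / 20.49593013 = 9.92042582 / 20.49593013 = 0.484
  phi_hat_2 = [gamma(0) gamma(2) - gamma(1)^2] / det = [(5.1163)(0.954) - (2.3834)^2] / 20.49593013 = -0.79964536 / 20.49593013 = -0.039
So phi_hat = [0.4840, -0.0390].
Therefore phi_hat_2 = -0.0390.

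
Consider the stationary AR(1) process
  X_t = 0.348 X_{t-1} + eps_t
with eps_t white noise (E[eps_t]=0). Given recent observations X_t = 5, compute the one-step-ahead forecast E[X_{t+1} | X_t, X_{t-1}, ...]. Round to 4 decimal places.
E[X_{t+1} \mid \mathcal F_t] = 1.7400

For an AR(p) model X_t = c + sum_i phi_i X_{t-i} + eps_t, the
one-step-ahead conditional mean is
  E[X_{t+1} | X_t, ...] = c + sum_i phi_i X_{t+1-i}.
Substitute known values:
  E[X_{t+1} | ...] = (0.348) * (5)
                   = 1.7400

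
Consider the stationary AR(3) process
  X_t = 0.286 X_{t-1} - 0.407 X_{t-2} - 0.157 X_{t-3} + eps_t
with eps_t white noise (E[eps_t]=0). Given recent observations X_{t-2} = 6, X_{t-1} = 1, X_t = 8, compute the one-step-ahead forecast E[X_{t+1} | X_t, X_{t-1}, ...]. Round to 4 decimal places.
E[X_{t+1} \mid \mathcal F_t] = 0.9390

For an AR(p) model X_t = c + sum_i phi_i X_{t-i} + eps_t, the
one-step-ahead conditional mean is
  E[X_{t+1} | X_t, ...] = c + sum_i phi_i X_{t+1-i}.
Substitute known values:
  E[X_{t+1} | ...] = (0.286) * (8) + (-0.407) * (1) + (-0.157) * (6)
                   = 0.9390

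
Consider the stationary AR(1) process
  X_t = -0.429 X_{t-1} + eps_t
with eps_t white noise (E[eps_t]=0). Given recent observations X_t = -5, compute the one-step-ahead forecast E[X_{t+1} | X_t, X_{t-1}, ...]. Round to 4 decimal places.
E[X_{t+1} \mid \mathcal F_t] = 2.1450

For an AR(p) model X_t = c + sum_i phi_i X_{t-i} + eps_t, the
one-step-ahead conditional mean is
  E[X_{t+1} | X_t, ...] = c + sum_i phi_i X_{t+1-i}.
Substitute known values:
  E[X_{t+1} | ...] = (-0.429) * (-5)
                   = 2.1450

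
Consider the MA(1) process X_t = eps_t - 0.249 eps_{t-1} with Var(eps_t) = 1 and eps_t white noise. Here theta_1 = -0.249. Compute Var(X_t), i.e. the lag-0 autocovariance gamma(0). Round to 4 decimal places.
\gamma(0) = 1.0620

For an MA(q) process X_t = eps_t + sum_i theta_i eps_{t-i} with
Var(eps_t) = sigma^2, the variance is
  gamma(0) = sigma^2 * (1 + sum_i theta_i^2).
  sum_i theta_i^2 = (-0.249)^2 = 0.062001.
  gamma(0) = 1 * (1 + 0.062001) = 1 * 1.062001 = 1.062001, which rounds to 1.0620.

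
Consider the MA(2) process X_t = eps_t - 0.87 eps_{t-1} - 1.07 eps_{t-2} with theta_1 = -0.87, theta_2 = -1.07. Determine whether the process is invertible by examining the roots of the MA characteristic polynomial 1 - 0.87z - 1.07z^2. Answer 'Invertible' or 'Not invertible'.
\text{Not invertible}

The MA(q) characteristic polynomial is P(z) = 1 - 0.87z - 1.07z^2.
Invertibility requires all roots to lie outside the unit circle, i.e. |z| > 1 for every root.
Set 1 + (-0.87) z + (-1.07) z^2 = 0, i.e. a z^2 + b z + c = 0 with a = -1.07, b = -0.87, c = 1.
Discriminant D = b^2 - 4ac = (-0.87)^2 - 4*(-1.07)*1 = 0.7569 - (-4.28) = 5.0369.
D >= 0, so the roots are real: z = (-b +/- sqrt(D)) / (2a) = (0.87 +/- 2.244304) / (-2.14).
  z_1 = (0.87 + 2.244304) / (-2.14) = -1.4553,   |z_1| = 1.4553.
  z_2 = (0.87 - 2.244304) / (-2.14) = 0.6422,   |z_2| = 0.6422.
Moduli of all roots: 1.4553, 0.6422.
All moduli strictly greater than 1? No.
Verdict: Not invertible.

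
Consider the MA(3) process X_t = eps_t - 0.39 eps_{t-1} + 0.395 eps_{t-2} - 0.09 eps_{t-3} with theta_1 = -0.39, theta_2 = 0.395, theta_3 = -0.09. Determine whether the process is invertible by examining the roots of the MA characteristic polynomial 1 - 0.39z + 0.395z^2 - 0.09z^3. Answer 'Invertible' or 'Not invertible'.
\text{Invertible}

The MA(q) characteristic polynomial is P(z) = 1 - 0.39z + 0.395z^2 - 0.09z^3.
Invertibility requires all roots to lie outside the unit circle, i.e. |z| > 1 for every root.
Degree 3: look for a simple real root z0 first, then factor out (1 - z/z0) and solve the remaining quadratic.
Testing z0 = 4: P(4) = 1 + (-0.39)(4) + (0.395)(4)^2 + (-0.09)(4)^3
  = 1 + (-1.56) + (6.32) + (-5.76) = 0.  So z_0 = 4 is a root, |z_0| = 4.
Divide out the factor (1 - 0.25 z) = (1 - z/z0) (since 1/z0 = 0.25):
  P(z) = (1 - 0.25 z)(1 + (-0.14) z + (0.36) z^2)
  [check: z-coef -0.14 - (0.25) = -0.39; z^2-coef 0.36 - (0.25)(-0.14) = 0.395; z^3-coef -(0.25)(0.36) = -0.09.]
Remaining roots from the quadratic factor 1 + (-0.14) z + (0.36) z^2:
  Set 1 + (-0.14) z + (0.36) z^2 = 0, i.e. a z^2 + b z + c = 0 with a = 0.36, b = -0.14, c = 1.
  Discriminant D = b^2 - 4ac = (-0.14)^2 - 4*(0.36)*1 = 0.0196 - (1.44) = -1.4204.
  D < 0, so the roots are the complex-conjugate pair z = (-b +/- i sqrt(-D)) / (2a) = 0.1944 +/- 1.6553i.
  For a conjugate pair |z|^2 = z * conj(z) = (product of roots) = c/a = 1/(0.36) = 2.777778, so |z| = sqrt(2.777778) = 1.6667 for both roots.
Moduli of all roots: 4.0000, 1.6667, 1.6667.
All moduli strictly greater than 1? Yes.
Verdict: Invertible.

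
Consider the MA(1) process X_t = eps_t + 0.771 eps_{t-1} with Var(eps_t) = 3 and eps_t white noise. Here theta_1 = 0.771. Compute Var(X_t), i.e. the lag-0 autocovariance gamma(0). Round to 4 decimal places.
\gamma(0) = 4.7833

For an MA(q) process X_t = eps_t + sum_i theta_i eps_{t-i} with
Var(eps_t) = sigma^2, the variance is
  gamma(0) = sigma^2 * (1 + sum_i theta_i^2).
  sum_i theta_i^2 = (0.771)^2 = 0.594441.
  gamma(0) = 3 * (1 + 0.594441) = 3 * 1.594441 = 4.783323, which rounds to 4.7833.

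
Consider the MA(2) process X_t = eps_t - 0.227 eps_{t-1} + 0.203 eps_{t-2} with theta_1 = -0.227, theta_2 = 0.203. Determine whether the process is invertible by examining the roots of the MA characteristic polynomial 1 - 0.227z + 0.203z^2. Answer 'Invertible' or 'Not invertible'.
\text{Invertible}

The MA(q) characteristic polynomial is P(z) = 1 - 0.227z + 0.203z^2.
Invertibility requires all roots to lie outside the unit circle, i.e. |z| > 1 for every root.
Set 1 + (-0.227) z + (0.203) z^2 = 0, i.e. a z^2 + b z + c = 0 with a = 0.203, b = -0.227, c = 1.
Discriminant D = b^2 - 4ac = (-0.227)^2 - 4*(0.203)*1 = 0.051529 - (0.812) = -0.760471.
D < 0, so the roots are the complex-conjugate pair z = (-b +/- i sqrt(-D)) / (2a) = 0.5591 +/- 2.1479i.
For a conjugate pair |z|^2 = z * conj(z) = (product of roots) = c/a = 1/(0.203) = 4.926108, so |z| = sqrt(4.926108) = 2.2195 for both roots.
Moduli of all roots: 2.2195, 2.2195.
All moduli strictly greater than 1? Yes.
Verdict: Invertible.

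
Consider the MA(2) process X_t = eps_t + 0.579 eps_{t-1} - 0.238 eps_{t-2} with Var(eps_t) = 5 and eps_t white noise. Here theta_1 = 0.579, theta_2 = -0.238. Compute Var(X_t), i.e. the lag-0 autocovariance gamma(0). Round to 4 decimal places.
\gamma(0) = 6.9594

For an MA(q) process X_t = eps_t + sum_i theta_i eps_{t-i} with
Var(eps_t) = sigma^2, the variance is
  gamma(0) = sigma^2 * (1 + sum_i theta_i^2).
  sum_i theta_i^2 = (0.579)^2 + (-0.238)^2 = 0.335241 + 0.056644 = 0.391885.
  gamma(0) = 5 * (1 + 0.391885) = 5 * 1.391885 = 6.959425, which rounds to 6.9594.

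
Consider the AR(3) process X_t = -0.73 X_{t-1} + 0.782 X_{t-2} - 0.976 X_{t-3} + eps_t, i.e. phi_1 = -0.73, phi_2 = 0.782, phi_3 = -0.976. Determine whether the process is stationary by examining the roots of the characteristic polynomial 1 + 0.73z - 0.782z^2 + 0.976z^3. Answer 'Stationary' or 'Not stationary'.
\text{Not stationary}

The AR(p) characteristic polynomial is P(z) = 1 + 0.73z - 0.782z^2 + 0.976z^3.
Stationarity requires all roots to lie outside the unit circle, i.e. |z| > 1 for every root.
Degree 3: look for a simple real root z0 first, then factor out (1 - z/z0) and solve the remaining quadratic.
Testing z0 = -0.625: P(-0.625) = 1 + (0.73)(-0.625) + (-0.782)(-0.625)^2 + (0.976)(-0.625)^3
  = 1 + (-0.45625) + (-0.305469) + (-0.238281) = 0.  So z_0 = -0.625 is a root, |z_0| = 0.625.
Divide out the factor (1 + 1.6 z) = (1 - z/z0) (since 1/z0 = -1.6):
  P(z) = (1 + 1.6 z)(1 + (-0.87) z + (0.61) z^2)
  [check: z-coef -0.87 - (-1.6) = 0.73; z^2-coef 0.61 - (-1.6)(-0.87) = -0.782; z^3-coef -(-1.6)(0.61) = 0.976.]
Remaining roots from the quadratic factor 1 + (-0.87) z + (0.61) z^2:
  Set 1 + (-0.87) z + (0.61) z^2 = 0, i.e. a z^2 + b z + c = 0 with a = 0.61, b = -0.87, c = 1.
  Discriminant D = b^2 - 4ac = (-0.87)^2 - 4*(0.61)*1 = 0.7569 - (2.44) = -1.6831.
  D < 0, so the roots are the complex-conjugate pair z = (-b +/- i sqrt(-D)) / (2a) = 0.7131 +/- 1.0634i.
  For a conjugate pair |z|^2 = z * conj(z) = (product of roots) = c/a = 1/(0.61) = 1.639344, so |z| = sqrt(1.639344) = 1.2804 for both roots.
Moduli of all roots: 0.6250, 1.2804, 1.2804.
All moduli strictly greater than 1? No.
Verdict: Not stationary.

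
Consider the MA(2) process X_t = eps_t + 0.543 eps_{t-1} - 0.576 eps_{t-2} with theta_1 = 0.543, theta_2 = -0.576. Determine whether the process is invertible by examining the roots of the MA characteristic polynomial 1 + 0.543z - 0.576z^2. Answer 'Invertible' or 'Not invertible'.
\text{Not invertible}

The MA(q) characteristic polynomial is P(z) = 1 + 0.543z - 0.576z^2.
Invertibility requires all roots to lie outside the unit circle, i.e. |z| > 1 for every root.
Set 1 + (0.543) z + (-0.576) z^2 = 0, i.e. a z^2 + b z + c = 0 with a = -0.576, b = 0.543, c = 1.
Discriminant D = b^2 - 4ac = (0.543)^2 - 4*(-0.576)*1 = 0.294849 - (-2.304) = 2.598849.
D >= 0, so the roots are real: z = (-b +/- sqrt(D)) / (2a) = (-0.543 +/- 1.612095) / (-1.152).
  z_1 = (-0.543 + 1.612095) / (-1.152) = -0.928,   |z_1| = 0.928.
  z_2 = (-0.543 - 1.612095) / (-1.152) = 1.8707,   |z_2| = 1.8707.
Moduli of all roots: 0.9280, 1.8707.
All moduli strictly greater than 1? No.
Verdict: Not invertible.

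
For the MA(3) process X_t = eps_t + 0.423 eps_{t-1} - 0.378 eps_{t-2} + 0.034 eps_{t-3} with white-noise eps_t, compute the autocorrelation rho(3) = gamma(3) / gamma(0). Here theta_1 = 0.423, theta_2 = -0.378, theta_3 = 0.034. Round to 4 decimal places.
\rho(3) = 0.0257

For an MA(q) process with theta_0 = 1, the autocovariance is
  gamma(k) = sigma^2 * sum_{i=0..q-k} theta_i * theta_{i+k},
and rho(k) = gamma(k) / gamma(0). Sigma^2 cancels.
  numerator   = (1)*(0.034) = 0.034.
  denominator = (1)^2 + (0.423)^2 + (-0.378)^2 + (0.034)^2 = 1.322969.
  rho(3) = 0.034 / 1.322969 = 0.0257.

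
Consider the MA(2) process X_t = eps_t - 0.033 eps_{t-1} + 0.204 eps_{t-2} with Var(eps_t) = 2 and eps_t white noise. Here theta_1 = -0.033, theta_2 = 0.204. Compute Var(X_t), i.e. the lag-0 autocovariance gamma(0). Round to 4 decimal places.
\gamma(0) = 2.0854

For an MA(q) process X_t = eps_t + sum_i theta_i eps_{t-i} with
Var(eps_t) = sigma^2, the variance is
  gamma(0) = sigma^2 * (1 + sum_i theta_i^2).
  sum_i theta_i^2 = (-0.033)^2 + (0.204)^2 = 0.001089 + 0.041616 = 0.042705.
  gamma(0) = 2 * (1 + 0.042705) = 2 * 1.042705 = 2.08541, which rounds to 2.0854.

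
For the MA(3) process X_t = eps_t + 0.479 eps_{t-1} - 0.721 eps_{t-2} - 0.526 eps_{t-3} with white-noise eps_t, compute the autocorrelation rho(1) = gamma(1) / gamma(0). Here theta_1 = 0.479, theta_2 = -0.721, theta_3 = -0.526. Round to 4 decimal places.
\rho(1) = 0.2532

For an MA(q) process with theta_0 = 1, the autocovariance is
  gamma(k) = sigma^2 * sum_{i=0..q-k} theta_i * theta_{i+k},
and rho(k) = gamma(k) / gamma(0). Sigma^2 cancels.
  numerator   = (1)*(0.479) + (0.479)*(-0.721) + (-0.721)*(-0.526) = 0.512887.
  denominator = (1)^2 + (0.479)^2 + (-0.721)^2 + (-0.526)^2 = 2.025958.
  rho(1) = 0.512887 / 2.025958 = 0.2532.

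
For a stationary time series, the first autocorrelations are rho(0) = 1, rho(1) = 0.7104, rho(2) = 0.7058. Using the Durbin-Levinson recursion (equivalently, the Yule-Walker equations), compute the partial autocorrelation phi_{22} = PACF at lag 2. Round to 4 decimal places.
\phi_{22} = 0.4061

The PACF at lag k is phi_{kk}, the last component of the solution
to the Yule-Walker system G_k phi = r_k where
  (G_k)_{ij} = rho(|i - j|), (r_k)_i = rho(i), i,j = 1..k.
Equivalently, Durbin-Levinson gives phi_{kk} iteratively:
  phi_{11} = rho(1)
  phi_{kk} = [rho(k) - sum_{j=1..k-1} phi_{k-1,j} rho(k-j)]
            / [1 - sum_{j=1..k-1} phi_{k-1,j} rho(j)],
  phi_{k,j} = phi_{k-1,j} - phi_{kk} phi_{k-1,k-j},  j = 1..k-1.
Step k = 1:
  phi_11 = rho(1) = 0.7104.
Step k = 2:
  phi_22 = [rho(2) - phi_11 rho(1)] / [1 - phi_11 rho(1)] = [0.7058 - (0.7104)(0.7104)] / [1 - (0.7104)(0.7104)]
         = 0.20113184 / 0.49533184 = 0.4061.
Therefore phi_{22} = 0.4061.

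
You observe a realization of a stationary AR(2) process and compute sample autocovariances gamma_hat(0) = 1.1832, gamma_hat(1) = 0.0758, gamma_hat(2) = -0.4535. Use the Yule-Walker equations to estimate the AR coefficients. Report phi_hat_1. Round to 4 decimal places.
\hat\phi_{1} = 0.0890

The Yule-Walker equations for an AR(p) process read, in matrix form,
  Gamma_p phi = r_p,   with   (Gamma_p)_{ij} = gamma(|i - j|),
                       (r_p)_i = gamma(i),   i,j = 1..p.
Substitute the sample gammas (Toeplitz matrix and right-hand side of size 2):
  Gamma_p = [[1.1832, 0.0758], [0.0758, 1.1832]]
  r_p     = [0.0758, -0.4535]
Written out:
  1.1832 phi_1 + 0.0758 phi_2 = 0.0758
  0.0758 phi_1 + 1.1832 phi_2 = -0.4535
Solve by Cramer's rule:
  det = gamma(0)^2 - gamma(1)^2 = (1.1832)^2 - (0.0758)^2 = 1.39996224 - 0.00574564 = 1.3942166
  phi_hat_1 = [gamma(1) gamma(0) - gamma(1) gamma(2)] / det = [(0.0758)(1.1832) - (0.0758)(-0.4535)] / 1.3942166 = 0.12406186 / 1.3942166 = 0.089
  phi_hat_2 = [gamma(0) gamma(2) - gamma(1)^2] / det = [(1.1832)(-0.4535) - (0.0758)^2] / 1.3942166 = -0.54232684 / 1.3942166 = -0.389
So phi_hat = [0.0890, -0.3890].
Therefore phi_hat_1 = 0.0890.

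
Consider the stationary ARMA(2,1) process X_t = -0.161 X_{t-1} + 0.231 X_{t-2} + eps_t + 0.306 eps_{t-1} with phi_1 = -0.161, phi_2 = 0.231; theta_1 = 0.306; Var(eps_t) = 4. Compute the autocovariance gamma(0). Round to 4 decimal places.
\gamma(0) = 4.2667

Multiply the model equation by X_{t-k} and take expectations. With theta_0 = psi_0 = 1 and psi_j the MA(infinity) weights, this gives
  gamma(k) - sum_i phi_i gamma(k-i) = c_k,
  c_k = sigma^2 * sum_{j=k..q} theta_j psi_{j-k}   (c_k = 0 for k > q),
using gamma(-m) = gamma(m).
psi-weights needed (psi_j = theta_j + sum_i phi_i psi_{j-i}):
  psi_1 = theta_1 + phi_1 = 0.306 + (-0.161) = 0.145
Right-hand sides:
  c_0 = sigma^2 (1 + theta_1 psi_1) = 4 * (1 + (0.306)(0.145)) = 4 * 1.04437 = 4.17748
  c_1 = sigma^2 theta_1 = 4 * (0.306) = 1.224
  c_2 = 0
Equations for k = 0, 1, 2 (AR order 2, c_2 = 0):
  (E0) gamma(0) = phi_1 gamma(1) + phi_2 gamma(2) + c_0
  (E1) gamma(1) = phi_1 gamma(0) + phi_2 gamma(1) + c_1
  (E2) gamma(2) = phi_1 gamma(1) + phi_2 gamma(0)
From (E1): gamma(1) = A gamma(0) + B with
  A = phi_1 / (1 - phi_2) = -0.161 / 0.769 = -0.209363,   B = c_1 / (1 - phi_2) = 1.224 / 0.769 = 1.591678.
Insert (E2) into (E0): gamma(0) (1 - phi_2^2) = phi_1 (1 + phi_2) gamma(1) + c_0.
  phi_1 (1 + phi_2) = (-0.161)(1.231) = -0.198191,   1 - phi_2^2 = 0.946639.
Replace gamma(1) by A gamma(0) + B and collect gamma(0):
  gamma(0) [0.946639 - (-0.198191)(-0.209363)] = (-0.198191)(1.591678) + 4.17748
  gamma(0) * 0.905145 = 3.862024
  gamma(0) = 3.862024 / 0.905145 = 4.266745.
Therefore gamma(0) = 4.2667 (to 4 decimal places).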